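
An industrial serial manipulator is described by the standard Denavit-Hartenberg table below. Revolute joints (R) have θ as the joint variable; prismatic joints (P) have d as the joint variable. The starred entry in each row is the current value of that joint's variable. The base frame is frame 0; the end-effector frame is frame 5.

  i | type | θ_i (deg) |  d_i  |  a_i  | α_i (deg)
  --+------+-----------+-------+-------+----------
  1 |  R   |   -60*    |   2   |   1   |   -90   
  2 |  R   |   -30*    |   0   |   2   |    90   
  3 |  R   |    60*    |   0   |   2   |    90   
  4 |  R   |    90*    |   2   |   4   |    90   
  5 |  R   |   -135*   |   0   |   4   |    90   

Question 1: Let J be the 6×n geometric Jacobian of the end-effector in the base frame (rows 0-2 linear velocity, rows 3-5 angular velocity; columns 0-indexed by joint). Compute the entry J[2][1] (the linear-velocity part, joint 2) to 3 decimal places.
-1.391

axis z_1 = (0.8660,0.5000,0.0000); lever o_n−o_1 = (2.5542,-0.1315,2.1559)
cross product → J_v[:, 1] = (1.0779,-1.8671,-1.3910)
J_ω[:, 1] = z_1
entry J[2][1] = -1.3910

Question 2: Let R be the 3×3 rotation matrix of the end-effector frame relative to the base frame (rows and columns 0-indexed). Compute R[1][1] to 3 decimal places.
0.058

End-effector y-axis (col 1 of R) = (0.9665,0.0580,0.2500)
R[1][1] = 0.0580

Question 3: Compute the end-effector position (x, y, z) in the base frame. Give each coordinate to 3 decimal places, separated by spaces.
after link 1: o_1 = (0.5000, -0.8660, 2.0000)
after link 2: o_2 = (1.3660, -2.3660, 3.0000)
after link 3: o_3 = (3.2990, -2.2500, 3.5000)
after link 4: o_4 = (2.1830, -2.3170, 7.8301)
after link 5: o_5 = (3.0542, -0.9975, 4.1559)

3.054 -0.998 4.156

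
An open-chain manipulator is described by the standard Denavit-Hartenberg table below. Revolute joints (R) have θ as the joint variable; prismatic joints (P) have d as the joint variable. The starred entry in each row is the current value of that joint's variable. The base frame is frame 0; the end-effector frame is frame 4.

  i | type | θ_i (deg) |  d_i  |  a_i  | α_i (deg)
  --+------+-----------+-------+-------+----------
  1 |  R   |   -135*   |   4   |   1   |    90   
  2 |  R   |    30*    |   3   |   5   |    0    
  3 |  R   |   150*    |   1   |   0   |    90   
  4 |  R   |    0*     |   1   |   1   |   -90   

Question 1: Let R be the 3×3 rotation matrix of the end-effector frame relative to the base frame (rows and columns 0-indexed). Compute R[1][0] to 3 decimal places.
End-effector x-axis (col 0 of R) = (0.7071,0.7071,0.0000)
R[1][0] = 0.7071

0.707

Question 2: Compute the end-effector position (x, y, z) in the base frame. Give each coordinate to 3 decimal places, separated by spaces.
-5.890 -0.233 7.500

after link 1: o_1 = (-0.7071, -0.7071, 4.0000)
after link 2: o_2 = (-5.8903, -1.6476, 6.5000)
after link 3: o_3 = (-6.5974, -0.9405, 6.5000)
after link 4: o_4 = (-5.8903, -0.2334, 7.5000)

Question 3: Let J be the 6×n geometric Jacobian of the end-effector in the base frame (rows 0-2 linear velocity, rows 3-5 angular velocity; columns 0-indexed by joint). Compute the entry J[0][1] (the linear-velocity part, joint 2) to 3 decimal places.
axis z_1 = (-0.7071,0.7071,0.0000); lever o_n−o_1 = (-5.1832,0.4737,3.5000)
cross product → J_v[:, 1] = (2.4749,2.4749,3.3301)
J_ω[:, 1] = z_1
entry J[0][1] = 2.4749

2.475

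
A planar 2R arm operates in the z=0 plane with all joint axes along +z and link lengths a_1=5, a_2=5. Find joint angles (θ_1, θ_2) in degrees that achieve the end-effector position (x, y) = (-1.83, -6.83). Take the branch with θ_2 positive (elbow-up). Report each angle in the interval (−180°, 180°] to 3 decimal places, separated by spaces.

cos θ_2 = (49.9978−5²−5²)/(2·5·5) = -0.0000; θ_2 = 90.0025° (elbow-up)
β = atan2(-6.8300,-1.8300) = -104.9993°; ψ = atan2(5.0000,4.9998) = 45.0013°
θ_1 = β − ψ = -150.0005°

-150.001 90.003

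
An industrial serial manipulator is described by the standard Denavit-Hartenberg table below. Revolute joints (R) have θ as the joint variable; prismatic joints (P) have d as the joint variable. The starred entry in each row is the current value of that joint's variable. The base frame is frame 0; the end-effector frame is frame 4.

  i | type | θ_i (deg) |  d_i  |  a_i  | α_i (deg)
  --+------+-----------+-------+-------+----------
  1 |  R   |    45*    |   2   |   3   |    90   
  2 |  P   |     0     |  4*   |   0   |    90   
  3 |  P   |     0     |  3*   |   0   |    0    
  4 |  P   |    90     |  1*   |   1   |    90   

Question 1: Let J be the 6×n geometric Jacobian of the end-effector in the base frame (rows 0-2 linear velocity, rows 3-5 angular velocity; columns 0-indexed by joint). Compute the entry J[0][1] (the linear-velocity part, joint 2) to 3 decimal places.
prismatic axis z_1 = (0.7071,-0.7071,0.0000)
J_v[:, 1] = z_1; J_ω[:, 1] = (0,0,0)
entry J[0][1] = 0.7071

0.707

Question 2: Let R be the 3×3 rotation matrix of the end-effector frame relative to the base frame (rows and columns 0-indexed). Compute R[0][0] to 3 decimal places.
End-effector x-axis (col 0 of R) = (0.7071,-0.7071,0.0000)
R[0][0] = 0.7071

0.707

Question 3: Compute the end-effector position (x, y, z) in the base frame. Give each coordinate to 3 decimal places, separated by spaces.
after link 1: o_1 = (2.1213, 2.1213, 2.0000)
after link 2: o_2 = (4.9497, -0.7071, 2.0000)
after link 3: o_3 = (4.9497, -0.7071, -1.0000)
after link 4: o_4 = (5.6569, -1.4142, -2.0000)

5.657 -1.414 -2.000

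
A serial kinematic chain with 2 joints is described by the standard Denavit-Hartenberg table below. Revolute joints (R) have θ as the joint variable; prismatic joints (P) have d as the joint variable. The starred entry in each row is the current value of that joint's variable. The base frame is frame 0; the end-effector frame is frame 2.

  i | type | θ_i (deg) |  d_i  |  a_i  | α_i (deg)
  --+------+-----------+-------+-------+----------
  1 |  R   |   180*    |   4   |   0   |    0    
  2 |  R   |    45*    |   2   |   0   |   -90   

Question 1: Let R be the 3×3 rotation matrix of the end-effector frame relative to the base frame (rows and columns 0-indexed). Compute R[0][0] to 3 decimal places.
-0.707

End-effector x-axis (col 0 of R) = (-0.7071,-0.7071,0.0000)
R[0][0] = -0.7071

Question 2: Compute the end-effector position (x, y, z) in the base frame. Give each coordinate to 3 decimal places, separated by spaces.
0.000 0.000 6.000

after link 1: o_1 = (0.0000, 0.0000, 4.0000)
after link 2: o_2 = (0.0000, 0.0000, 6.0000)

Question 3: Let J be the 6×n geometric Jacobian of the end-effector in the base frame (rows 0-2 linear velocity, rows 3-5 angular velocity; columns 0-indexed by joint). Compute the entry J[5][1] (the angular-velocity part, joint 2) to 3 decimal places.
1.000

axis z_1 = (0.0000,0.0000,1.0000); lever o_n−o_1 = (0.0000,0.0000,2.0000)
cross product → J_v[:, 1] = (0.0000,0.0000,0.0000)
J_ω[:, 1] = z_1
entry J[5][1] = 1.0000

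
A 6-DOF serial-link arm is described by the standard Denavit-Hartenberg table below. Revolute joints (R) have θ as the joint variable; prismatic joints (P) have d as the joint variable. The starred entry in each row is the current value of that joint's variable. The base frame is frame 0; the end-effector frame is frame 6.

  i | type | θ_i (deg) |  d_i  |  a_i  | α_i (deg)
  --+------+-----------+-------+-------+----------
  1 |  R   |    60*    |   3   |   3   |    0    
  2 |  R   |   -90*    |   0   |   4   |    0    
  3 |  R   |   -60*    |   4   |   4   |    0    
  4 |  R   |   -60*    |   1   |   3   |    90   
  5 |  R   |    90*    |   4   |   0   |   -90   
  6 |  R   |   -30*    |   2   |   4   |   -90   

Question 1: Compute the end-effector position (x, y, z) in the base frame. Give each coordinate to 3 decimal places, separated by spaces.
1.098 1.294 11.464

after link 1: o_1 = (1.5000, 2.5981, 3.0000)
after link 2: o_2 = (4.9641, 0.5981, 3.0000)
after link 3: o_3 = (4.9641, -3.4019, 7.0000)
after link 4: o_4 = (2.3660, -4.9019, 8.0000)
after link 5: o_5 = (0.3660, -1.4378, 8.0000)
after link 6: o_6 = (1.0981, 1.2942, 11.4641)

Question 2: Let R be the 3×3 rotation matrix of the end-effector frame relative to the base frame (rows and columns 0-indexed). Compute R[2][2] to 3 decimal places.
End-effector z-axis (col 2 of R) = (0.4330,-0.7500,0.5000)
R[2][2] = 0.5000

0.500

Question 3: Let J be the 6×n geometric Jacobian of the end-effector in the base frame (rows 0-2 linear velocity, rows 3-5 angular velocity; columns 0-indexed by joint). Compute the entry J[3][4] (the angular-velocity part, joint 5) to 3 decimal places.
axis z_4 = (-0.5000,0.8660,0.0000); lever o_n−o_4 = (-1.2679,6.1962,3.4641)
cross product → J_v[:, 4] = (3.0000,1.7321,-2.0000)
J_ω[:, 4] = z_4
entry J[3][4] = -0.5000

-0.500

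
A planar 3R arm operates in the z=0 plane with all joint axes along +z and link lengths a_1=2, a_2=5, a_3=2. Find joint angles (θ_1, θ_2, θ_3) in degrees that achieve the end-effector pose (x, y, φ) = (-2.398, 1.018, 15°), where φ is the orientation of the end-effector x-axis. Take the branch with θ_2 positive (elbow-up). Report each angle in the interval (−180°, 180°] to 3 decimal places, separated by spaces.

wrist centre = target − a_3·(cos φ, sin φ) = (-4.3299, 0.5004)
cos θ_2 = (18.9980−2²−5²)/(2·2·5) = -0.5001; θ_2 = 120.0067° (elbow-up)
β = atan2(0.5004,-4.3299) = 173.4081°; ψ = atan2(4.3298,-0.5005) = 96.5938°
θ_1 = β − ψ = 76.8143°
θ_3 = φ − θ_1 − θ_2 = 178.1790° (wrapped to (-180°,180°])

76.814 120.007 178.179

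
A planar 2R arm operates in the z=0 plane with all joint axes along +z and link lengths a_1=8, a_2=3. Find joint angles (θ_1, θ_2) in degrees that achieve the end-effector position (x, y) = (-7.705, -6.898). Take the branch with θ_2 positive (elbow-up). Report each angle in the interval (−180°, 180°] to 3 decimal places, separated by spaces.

-149.997 44.986

cos θ_2 = (106.9494−8²−3²)/(2·8·3) = 0.7073; θ_2 = 44.9860° (elbow-up)
β = atan2(-6.8980,-7.7050) = -138.1631°; ψ = atan2(2.1208,10.1218) = 11.8338°
θ_1 = β − ψ = -149.9969°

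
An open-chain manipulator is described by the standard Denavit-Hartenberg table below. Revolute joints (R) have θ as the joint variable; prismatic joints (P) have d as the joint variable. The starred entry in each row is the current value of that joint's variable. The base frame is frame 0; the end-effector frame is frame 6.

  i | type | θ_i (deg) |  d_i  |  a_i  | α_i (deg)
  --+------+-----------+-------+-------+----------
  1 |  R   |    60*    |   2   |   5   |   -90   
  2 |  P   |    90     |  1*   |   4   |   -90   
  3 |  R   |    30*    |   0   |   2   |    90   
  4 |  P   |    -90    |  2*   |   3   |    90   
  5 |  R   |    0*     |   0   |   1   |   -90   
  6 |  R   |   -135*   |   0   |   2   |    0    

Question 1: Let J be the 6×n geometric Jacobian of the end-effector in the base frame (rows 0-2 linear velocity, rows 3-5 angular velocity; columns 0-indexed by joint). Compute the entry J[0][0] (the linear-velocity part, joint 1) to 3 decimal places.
-7.789

axis z_0 = ẑ; lever o_n−o_0 = (1.6805,7.7891,-3.5073)
cross product → J_v[:, 0] = (-7.7891,1.6805,0.0000)
J_ω[:, 0] = z_0
entry J[0][0] = -7.7891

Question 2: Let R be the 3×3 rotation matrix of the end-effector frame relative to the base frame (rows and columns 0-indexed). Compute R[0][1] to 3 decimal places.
End-effector y-axis (col 1 of R) = (0.0474,0.7891,0.6124)
R[0][1] = 0.0474

0.047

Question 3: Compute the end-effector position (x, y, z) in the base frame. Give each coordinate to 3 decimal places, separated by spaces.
1.681 7.789 -3.507

after link 1: o_1 = (2.5000, 4.3301, 2.0000)
after link 2: o_2 = (1.6340, 4.8301, -2.0000)
after link 3: o_3 = (2.5000, 4.3301, -3.7321)
after link 4: o_4 = (2.5000, 7.7942, -4.7321)
after link 5: o_5 = (3.0000, 8.6603, -4.7321)
after link 6: o_6 = (1.6805, 7.7891, -3.5073)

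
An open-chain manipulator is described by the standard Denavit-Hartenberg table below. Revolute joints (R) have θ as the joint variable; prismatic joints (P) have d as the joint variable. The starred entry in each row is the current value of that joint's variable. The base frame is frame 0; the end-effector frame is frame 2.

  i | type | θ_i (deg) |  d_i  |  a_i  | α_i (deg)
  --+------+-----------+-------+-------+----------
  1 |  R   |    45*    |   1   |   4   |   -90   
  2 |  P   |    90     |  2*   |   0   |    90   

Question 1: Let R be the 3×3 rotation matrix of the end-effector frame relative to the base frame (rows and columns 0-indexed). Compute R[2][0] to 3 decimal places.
-1.000

End-effector x-axis (col 0 of R) = (0.0000,0.0000,-1.0000)
R[2][0] = -1.0000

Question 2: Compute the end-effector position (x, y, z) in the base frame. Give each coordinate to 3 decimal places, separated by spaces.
after link 1: o_1 = (2.8284, 2.8284, 1.0000)
after link 2: o_2 = (1.4142, 4.2426, 1.0000)

1.414 4.243 1.000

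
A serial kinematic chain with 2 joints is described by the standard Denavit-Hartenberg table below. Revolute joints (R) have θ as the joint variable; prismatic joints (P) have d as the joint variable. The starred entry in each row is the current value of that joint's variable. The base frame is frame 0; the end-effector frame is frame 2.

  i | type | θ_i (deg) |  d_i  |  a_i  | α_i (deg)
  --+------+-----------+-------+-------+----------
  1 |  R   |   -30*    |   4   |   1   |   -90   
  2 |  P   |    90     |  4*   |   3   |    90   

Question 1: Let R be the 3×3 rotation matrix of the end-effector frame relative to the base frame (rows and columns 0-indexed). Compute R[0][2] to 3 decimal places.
End-effector z-axis (col 2 of R) = (0.8660,-0.5000,0.0000)
R[0][2] = 0.8660

0.866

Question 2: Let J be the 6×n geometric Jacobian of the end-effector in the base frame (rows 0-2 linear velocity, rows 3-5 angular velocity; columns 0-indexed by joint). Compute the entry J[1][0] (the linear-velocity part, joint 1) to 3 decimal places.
2.866

axis z_0 = ẑ; lever o_n−o_0 = (2.8660,2.9641,1.0000)
cross product → J_v[:, 0] = (-2.9641,2.8660,0.0000)
J_ω[:, 0] = z_0
entry J[1][0] = 2.8660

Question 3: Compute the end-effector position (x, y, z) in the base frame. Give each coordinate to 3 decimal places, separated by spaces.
2.866 2.964 1.000

after link 1: o_1 = (0.8660, -0.5000, 4.0000)
after link 2: o_2 = (2.8660, 2.9641, 1.0000)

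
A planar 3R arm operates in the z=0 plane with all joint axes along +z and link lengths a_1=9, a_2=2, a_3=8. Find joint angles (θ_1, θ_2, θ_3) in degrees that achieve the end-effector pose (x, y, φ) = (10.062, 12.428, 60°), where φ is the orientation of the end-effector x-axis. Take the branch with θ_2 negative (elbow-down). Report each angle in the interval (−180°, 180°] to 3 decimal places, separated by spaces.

54.432 -120.008 125.576

wrist centre = target − a_3·(cos φ, sin φ) = (6.0620, 5.4998)
cos θ_2 = (66.9956−9²−2²)/(2·9·2) = -0.5001; θ_2 = -120.0081° (elbow-down)
β = atan2(5.4998,6.0620) = 42.2161°; ψ = atan2(-1.7319,7.9998) = -12.2157°
θ_1 = β − ψ = 54.4319°
θ_3 = φ − θ_1 − θ_2 = 125.5762° (wrapped to (-180°,180°])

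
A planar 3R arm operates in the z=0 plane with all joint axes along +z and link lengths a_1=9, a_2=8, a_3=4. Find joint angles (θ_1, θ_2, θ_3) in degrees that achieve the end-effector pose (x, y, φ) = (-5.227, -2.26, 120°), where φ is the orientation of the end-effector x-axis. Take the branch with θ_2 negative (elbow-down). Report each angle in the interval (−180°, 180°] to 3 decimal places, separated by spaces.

-59.995 -134.999 -45.006

wrist centre = target − a_3·(cos φ, sin φ) = (-3.2270, -5.7241)
cos θ_2 = (43.1789−9²−8²)/(2·9·8) = -0.7071; θ_2 = -134.9987° (elbow-down)
β = atan2(-5.7241,-3.2270) = -119.4124°; ψ = atan2(-5.6570,3.3433) = -59.4169°
θ_1 = β − ψ = -59.9955°
θ_3 = φ − θ_1 − θ_2 = -45.0058° (wrapped to (-180°,180°])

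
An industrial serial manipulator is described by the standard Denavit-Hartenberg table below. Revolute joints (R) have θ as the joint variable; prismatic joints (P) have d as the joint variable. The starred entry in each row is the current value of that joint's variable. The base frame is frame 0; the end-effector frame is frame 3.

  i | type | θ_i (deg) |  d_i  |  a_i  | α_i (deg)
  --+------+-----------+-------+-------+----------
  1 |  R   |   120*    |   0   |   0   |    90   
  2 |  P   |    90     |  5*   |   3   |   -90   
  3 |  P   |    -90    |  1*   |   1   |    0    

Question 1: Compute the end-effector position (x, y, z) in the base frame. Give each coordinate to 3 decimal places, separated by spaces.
5.696 2.134 3.000

after link 1: o_1 = (0.0000, 0.0000, 0.0000)
after link 2: o_2 = (4.3301, 2.5000, 3.0000)
after link 3: o_3 = (5.6962, 2.1340, 3.0000)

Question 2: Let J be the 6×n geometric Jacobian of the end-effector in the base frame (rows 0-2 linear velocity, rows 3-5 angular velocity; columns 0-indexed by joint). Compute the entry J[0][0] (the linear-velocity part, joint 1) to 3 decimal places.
-2.134

axis z_0 = ẑ; lever o_n−o_0 = (5.6962,2.1340,3.0000)
cross product → J_v[:, 0] = (-2.1340,5.6962,0.0000)
J_ω[:, 0] = z_0
entry J[0][0] = -2.1340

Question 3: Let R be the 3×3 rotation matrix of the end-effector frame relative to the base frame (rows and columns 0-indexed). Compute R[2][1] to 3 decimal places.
1.000

End-effector y-axis (col 1 of R) = (-0.0000,-0.0000,1.0000)
R[2][1] = 1.0000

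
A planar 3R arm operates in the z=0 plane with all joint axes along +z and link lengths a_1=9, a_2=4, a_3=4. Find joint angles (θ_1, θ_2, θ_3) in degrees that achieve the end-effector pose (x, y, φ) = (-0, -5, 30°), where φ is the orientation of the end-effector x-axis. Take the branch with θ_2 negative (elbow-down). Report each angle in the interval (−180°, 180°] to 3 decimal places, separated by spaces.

wrist centre = target − a_3·(cos φ, sin φ) = (-3.4641, -7.0000)
cos θ_2 = (61.0000−9²−4²)/(2·9·4) = -0.5000; θ_2 = -120.0000° (elbow-down)
β = atan2(-7.0000,-3.4641) = -116.3295°; ψ = atan2(-3.4641,7.0000) = -26.3295°
θ_1 = β − ψ = -90.0000°
θ_3 = φ − θ_1 − θ_2 = -120.0000° (wrapped to (-180°,180°])

-90.000 -120.000 -120.000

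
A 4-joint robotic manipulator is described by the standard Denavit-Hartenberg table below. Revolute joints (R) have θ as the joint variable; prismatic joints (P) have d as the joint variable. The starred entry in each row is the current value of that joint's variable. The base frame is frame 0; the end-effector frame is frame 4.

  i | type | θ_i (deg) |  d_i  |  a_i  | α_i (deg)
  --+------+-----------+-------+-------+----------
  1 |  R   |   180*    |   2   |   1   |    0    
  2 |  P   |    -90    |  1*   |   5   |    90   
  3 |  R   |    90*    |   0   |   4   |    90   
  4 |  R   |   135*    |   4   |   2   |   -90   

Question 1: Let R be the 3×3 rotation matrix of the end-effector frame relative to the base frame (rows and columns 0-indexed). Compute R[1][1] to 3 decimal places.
End-effector y-axis (col 1 of R) = (-0.0000,-1.0000,0.0000)
R[1][1] = -1.0000

-1.000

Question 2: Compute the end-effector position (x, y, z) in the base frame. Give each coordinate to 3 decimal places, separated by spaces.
0.414 9.000 5.586

after link 1: o_1 = (-1.0000, 0.0000, 2.0000)
after link 2: o_2 = (-1.0000, 5.0000, 3.0000)
after link 3: o_3 = (-1.0000, 5.0000, 7.0000)
after link 4: o_4 = (0.4142, 9.0000, 5.5858)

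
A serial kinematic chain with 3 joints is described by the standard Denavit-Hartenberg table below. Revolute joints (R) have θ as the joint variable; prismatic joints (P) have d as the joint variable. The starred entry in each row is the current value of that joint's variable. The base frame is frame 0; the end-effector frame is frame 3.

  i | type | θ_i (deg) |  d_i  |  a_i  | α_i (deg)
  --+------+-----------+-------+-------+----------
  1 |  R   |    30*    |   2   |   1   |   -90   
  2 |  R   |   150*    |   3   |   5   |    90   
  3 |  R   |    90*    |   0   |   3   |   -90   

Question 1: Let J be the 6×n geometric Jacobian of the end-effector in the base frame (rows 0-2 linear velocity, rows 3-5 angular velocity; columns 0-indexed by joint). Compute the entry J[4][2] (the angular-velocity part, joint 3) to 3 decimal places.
0.250

axis z_2 = (0.4330,0.2500,-0.8660); lever o_n−o_2 = (-1.5000,2.5981,0.0000)
cross product → J_v[:, 2] = (2.2500,1.2990,1.5000)
J_ω[:, 2] = z_2
entry J[4][2] = 0.2500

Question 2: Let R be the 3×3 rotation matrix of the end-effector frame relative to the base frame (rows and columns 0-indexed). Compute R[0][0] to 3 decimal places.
End-effector x-axis (col 0 of R) = (-0.5000,0.8660,0.0000)
R[0][0] = -0.5000

-0.500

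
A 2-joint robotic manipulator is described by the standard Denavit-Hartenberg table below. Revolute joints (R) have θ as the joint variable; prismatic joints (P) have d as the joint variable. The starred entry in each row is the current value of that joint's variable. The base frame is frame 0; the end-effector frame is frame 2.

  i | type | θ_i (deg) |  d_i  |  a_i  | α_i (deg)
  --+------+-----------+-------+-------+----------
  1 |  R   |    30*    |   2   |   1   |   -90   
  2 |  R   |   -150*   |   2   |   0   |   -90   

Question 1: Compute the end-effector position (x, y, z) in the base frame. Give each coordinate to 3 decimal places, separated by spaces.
after link 1: o_1 = (0.8660, 0.5000, 2.0000)
after link 2: o_2 = (-0.1340, 2.2321, 2.0000)

-0.134 2.232 2.000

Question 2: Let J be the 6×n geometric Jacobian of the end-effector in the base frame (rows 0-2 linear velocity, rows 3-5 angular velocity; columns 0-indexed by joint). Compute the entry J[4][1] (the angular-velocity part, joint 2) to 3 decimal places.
0.866

axis z_1 = (-0.5000,0.8660,0.0000); lever o_n−o_1 = (-1.0000,1.7321,0.0000)
cross product → J_v[:, 1] = (-0.0000,-0.0000,0.0000)
J_ω[:, 1] = z_1
entry J[4][1] = 0.8660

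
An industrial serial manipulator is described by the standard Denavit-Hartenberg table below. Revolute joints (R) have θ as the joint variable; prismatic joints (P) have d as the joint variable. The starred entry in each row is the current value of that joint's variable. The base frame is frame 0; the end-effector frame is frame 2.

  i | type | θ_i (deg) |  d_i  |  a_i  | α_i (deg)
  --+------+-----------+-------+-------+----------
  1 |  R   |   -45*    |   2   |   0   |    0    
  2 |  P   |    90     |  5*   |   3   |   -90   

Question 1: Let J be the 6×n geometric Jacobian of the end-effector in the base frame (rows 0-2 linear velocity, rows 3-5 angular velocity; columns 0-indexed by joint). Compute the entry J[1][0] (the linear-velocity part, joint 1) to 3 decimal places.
2.121

axis z_0 = ẑ; lever o_n−o_0 = (2.1213,2.1213,7.0000)
cross product → J_v[:, 0] = (-2.1213,2.1213,0.0000)
J_ω[:, 0] = z_0
entry J[1][0] = 2.1213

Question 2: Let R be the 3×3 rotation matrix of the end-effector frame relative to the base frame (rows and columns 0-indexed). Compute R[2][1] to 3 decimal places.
End-effector y-axis (col 1 of R) = (-0.0000,0.0000,-1.0000)
R[2][1] = -1.0000

-1.000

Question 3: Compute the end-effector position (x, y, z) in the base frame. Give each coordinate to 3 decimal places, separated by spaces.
2.121 2.121 7.000

after link 1: o_1 = (0.0000, 0.0000, 2.0000)
after link 2: o_2 = (2.1213, 2.1213, 7.0000)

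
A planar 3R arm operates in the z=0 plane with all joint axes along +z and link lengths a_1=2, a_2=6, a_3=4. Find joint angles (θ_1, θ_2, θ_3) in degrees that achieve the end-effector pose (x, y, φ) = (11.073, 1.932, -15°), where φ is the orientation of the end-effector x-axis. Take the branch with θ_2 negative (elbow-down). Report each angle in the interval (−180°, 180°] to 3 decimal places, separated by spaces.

wrist centre = target − a_3·(cos φ, sin φ) = (7.2093, 2.9673)
cos θ_2 = (60.7787−2²−6²)/(2·2·6) = 0.8658; θ_2 = -30.0283° (elbow-down)
β = atan2(2.9673,7.2093) = 22.3716°; ψ = atan2(-3.0026,7.1947) = -22.6523°
θ_1 = β − ψ = 45.0239°
θ_3 = φ − θ_1 − θ_2 = -29.9956° (wrapped to (-180°,180°])

45.024 -30.028 -29.996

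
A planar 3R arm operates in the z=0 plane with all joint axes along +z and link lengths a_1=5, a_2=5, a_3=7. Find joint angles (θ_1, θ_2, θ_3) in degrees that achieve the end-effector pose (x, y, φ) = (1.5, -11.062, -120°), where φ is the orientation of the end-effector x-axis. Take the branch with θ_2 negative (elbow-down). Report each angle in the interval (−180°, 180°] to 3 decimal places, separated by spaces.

0.002 -90.002 -30.000

wrist centre = target − a_3·(cos φ, sin φ) = (5.0000, -4.9998)
cos θ_2 = (49.9982−5²−5²)/(2·5·5) = -0.0000; θ_2 = -90.0020° (elbow-down)
β = atan2(-4.9998,5.0000) = -44.9990°; ψ = atan2(-5.0000,4.9998) = -45.0010°
θ_1 = β − ψ = 0.0020°
θ_3 = φ − θ_1 − θ_2 = -30.0000° (wrapped to (-180°,180°])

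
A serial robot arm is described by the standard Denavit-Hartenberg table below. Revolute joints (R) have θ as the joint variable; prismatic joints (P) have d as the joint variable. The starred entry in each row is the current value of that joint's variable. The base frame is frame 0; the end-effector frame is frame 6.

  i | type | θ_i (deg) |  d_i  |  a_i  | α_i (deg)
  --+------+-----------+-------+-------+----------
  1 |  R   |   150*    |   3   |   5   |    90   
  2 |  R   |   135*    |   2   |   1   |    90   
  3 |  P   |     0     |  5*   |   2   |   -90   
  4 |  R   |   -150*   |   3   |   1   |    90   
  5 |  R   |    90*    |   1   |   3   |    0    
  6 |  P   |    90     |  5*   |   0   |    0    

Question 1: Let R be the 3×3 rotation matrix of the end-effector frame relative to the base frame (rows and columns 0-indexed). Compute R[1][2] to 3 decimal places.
End-effector z-axis (col 2 of R) = (0.2241,-0.1294,-0.9659)
R[1][2] = -0.1294

-0.129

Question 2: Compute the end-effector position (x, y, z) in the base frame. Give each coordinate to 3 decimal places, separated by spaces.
after link 1: o_1 = (-4.3301, 2.5000, 3.0000)
after link 2: o_2 = (-2.7178, 3.8785, 3.7071)
after link 3: o_3 = (-4.5549, 4.9392, 8.6569)
after link 4: o_4 = (-3.8914, 8.0202, 8.3980)
after link 5: o_5 = (-2.1672, 10.4889, 7.4321)
after link 6: o_6 = (-1.0465, 9.8418, 2.6025)

-1.047 9.842 2.602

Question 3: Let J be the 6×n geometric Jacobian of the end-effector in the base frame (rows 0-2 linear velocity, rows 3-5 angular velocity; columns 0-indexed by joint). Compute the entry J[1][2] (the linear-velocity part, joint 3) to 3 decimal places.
prismatic axis z_2 = (-0.6124,0.3536,0.7071)
J_v[:, 2] = z_2; J_ω[:, 2] = (0,0,0)
entry J[1][2] = 0.3536

0.354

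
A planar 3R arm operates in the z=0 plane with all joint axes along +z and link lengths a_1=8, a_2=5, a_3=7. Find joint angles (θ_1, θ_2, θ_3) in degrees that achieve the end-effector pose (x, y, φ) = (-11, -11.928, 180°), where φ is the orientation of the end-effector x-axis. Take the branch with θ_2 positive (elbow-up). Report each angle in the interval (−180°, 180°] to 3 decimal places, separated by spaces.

-120.003 30.007 -90.004

wrist centre = target − a_3·(cos φ, sin φ) = (-4.0000, -11.9280)
cos θ_2 = (158.2772−8²−5²)/(2·8·5) = 0.8660; θ_2 = 30.0069° (elbow-up)
β = atan2(-11.9280,-4.0000) = -108.5386°; ψ = atan2(2.5005,12.3298) = 11.4643°
θ_1 = β − ψ = -120.0029°
θ_3 = φ − θ_1 − θ_2 = -90.0040° (wrapped to (-180°,180°])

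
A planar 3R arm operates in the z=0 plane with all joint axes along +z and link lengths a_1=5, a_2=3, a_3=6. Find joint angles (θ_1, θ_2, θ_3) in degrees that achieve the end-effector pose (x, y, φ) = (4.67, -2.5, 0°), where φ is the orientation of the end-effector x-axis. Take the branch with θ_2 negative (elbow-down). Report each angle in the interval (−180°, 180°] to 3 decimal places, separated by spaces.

-86.029 -150.001 -123.970

wrist centre = target − a_3·(cos φ, sin φ) = (-1.3300, -2.5000)
cos θ_2 = (8.0189−5²−3²)/(2·5·3) = -0.8660; θ_2 = -150.0013° (elbow-down)
β = atan2(-2.5000,-1.3300) = -118.0130°; ψ = atan2(-1.4999,2.4019) = -31.9841°
θ_1 = β − ψ = -86.0289°
θ_3 = φ − θ_1 − θ_2 = -123.9698° (wrapped to (-180°,180°])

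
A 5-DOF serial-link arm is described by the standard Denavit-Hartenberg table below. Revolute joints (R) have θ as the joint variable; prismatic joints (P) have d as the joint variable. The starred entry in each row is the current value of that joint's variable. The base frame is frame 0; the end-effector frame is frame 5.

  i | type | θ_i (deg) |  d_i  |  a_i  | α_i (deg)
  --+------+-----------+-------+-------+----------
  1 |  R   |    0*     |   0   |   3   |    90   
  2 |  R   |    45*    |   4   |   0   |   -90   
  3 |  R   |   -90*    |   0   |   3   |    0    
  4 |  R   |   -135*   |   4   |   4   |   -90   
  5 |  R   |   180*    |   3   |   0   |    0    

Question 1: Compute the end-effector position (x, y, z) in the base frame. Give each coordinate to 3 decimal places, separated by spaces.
after link 1: o_1 = (3.0000, 0.0000, 0.0000)
after link 2: o_2 = (3.0000, -4.0000, 0.0000)
after link 3: o_3 = (3.0000, -7.0000, 0.0000)
after link 4: o_4 = (-1.8284, -4.1716, 0.8284)
after link 5: o_5 = (-3.3284, -6.2929, -0.6716)

-3.328 -6.293 -0.672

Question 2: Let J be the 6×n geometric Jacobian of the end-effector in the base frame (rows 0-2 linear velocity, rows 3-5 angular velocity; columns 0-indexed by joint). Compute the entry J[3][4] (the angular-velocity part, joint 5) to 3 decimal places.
-0.500

axis z_4 = (-0.5000,-0.7071,-0.5000); lever o_n−o_4 = (-1.5000,-2.1213,-1.5000)
cross product → J_v[:, 4] = (0.0000,-0.0000,0.0000)
J_ω[:, 4] = z_4
entry J[3][4] = -0.5000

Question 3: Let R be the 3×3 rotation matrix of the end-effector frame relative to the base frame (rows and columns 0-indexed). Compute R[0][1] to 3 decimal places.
End-effector y-axis (col 1 of R) = (-0.7071,-0.0000,0.7071)
R[0][1] = -0.7071

-0.707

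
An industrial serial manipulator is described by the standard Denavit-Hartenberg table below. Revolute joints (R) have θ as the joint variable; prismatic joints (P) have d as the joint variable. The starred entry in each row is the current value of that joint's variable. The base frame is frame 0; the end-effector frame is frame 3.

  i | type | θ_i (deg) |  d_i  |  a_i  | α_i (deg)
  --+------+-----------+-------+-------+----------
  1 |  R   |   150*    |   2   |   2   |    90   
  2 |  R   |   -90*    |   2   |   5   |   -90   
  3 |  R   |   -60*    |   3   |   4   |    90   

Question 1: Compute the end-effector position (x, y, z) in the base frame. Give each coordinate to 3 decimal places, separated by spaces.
after link 1: o_1 = (-1.7321, 1.0000, 2.0000)
after link 2: o_2 = (-0.7321, 2.7321, -3.0000)
after link 3: o_3 = (-1.5981, 7.2321, -5.0000)

-1.598 7.232 -5.000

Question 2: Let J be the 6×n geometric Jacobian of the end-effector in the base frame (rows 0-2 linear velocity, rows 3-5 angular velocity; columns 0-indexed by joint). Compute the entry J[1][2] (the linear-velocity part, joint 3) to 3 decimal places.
axis z_2 = (-0.8660,0.5000,0.0000); lever o_n−o_2 = (-0.8660,4.5000,-2.0000)
cross product → J_v[:, 2] = (-1.0000,-1.7321,-3.4641)
J_ω[:, 2] = z_2
entry J[1][2] = -1.7321

-1.732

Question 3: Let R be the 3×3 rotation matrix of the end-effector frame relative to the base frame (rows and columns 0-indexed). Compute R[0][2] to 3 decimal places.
End-effector z-axis (col 2 of R) = (0.2500,0.4330,0.8660)
R[0][2] = 0.2500

0.250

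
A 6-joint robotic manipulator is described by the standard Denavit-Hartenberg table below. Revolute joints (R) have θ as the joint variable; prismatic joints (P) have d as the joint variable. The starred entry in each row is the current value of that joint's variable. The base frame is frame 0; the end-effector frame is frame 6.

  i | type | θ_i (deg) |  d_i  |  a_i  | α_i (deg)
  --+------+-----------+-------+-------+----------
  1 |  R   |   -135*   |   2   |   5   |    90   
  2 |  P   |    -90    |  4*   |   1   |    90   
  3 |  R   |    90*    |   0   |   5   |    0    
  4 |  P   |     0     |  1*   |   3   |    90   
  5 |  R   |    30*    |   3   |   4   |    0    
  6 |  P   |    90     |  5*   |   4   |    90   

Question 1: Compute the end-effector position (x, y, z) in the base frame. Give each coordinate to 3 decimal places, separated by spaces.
after link 1: o_1 = (-3.5355, -3.5355, 2.0000)
after link 2: o_2 = (-6.3640, -0.7071, 1.0000)
after link 3: o_3 = (-9.8995, 2.8284, 1.0000)
after link 4: o_4 = (-11.3137, 5.6569, 1.0000)
after link 5: o_5 = (-12.3490, 9.5206, -2.0000)
after link 6: o_6 = (-8.4853, 10.5558, -7.0000)

-8.485 10.556 -7.000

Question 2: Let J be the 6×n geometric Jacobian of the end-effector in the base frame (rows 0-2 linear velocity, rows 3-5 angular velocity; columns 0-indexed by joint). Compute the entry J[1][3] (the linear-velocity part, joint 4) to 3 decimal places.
prismatic axis z_3 = (0.7071,0.7071,-0.0000)
J_v[:, 3] = z_3; J_ω[:, 3] = (0,0,0)
entry J[1][3] = 0.7071

0.707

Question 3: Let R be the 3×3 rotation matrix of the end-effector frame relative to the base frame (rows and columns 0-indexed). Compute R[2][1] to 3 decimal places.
-1.000

End-effector y-axis (col 1 of R) = (0.0000,-0.0000,-1.0000)
R[2][1] = -1.0000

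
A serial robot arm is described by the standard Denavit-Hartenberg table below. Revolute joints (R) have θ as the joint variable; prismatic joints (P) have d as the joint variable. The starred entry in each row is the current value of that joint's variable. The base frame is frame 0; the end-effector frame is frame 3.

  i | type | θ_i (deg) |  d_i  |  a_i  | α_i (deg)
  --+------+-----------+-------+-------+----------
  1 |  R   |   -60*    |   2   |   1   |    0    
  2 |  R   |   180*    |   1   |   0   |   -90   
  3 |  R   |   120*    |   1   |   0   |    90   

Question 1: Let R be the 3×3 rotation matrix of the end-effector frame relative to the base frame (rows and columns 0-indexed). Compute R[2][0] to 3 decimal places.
-0.866

End-effector x-axis (col 0 of R) = (0.2500,-0.4330,-0.8660)
R[2][0] = -0.8660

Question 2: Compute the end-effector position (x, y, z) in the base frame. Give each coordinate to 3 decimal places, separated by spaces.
-0.366 -1.366 3.000

after link 1: o_1 = (0.5000, -0.8660, 2.0000)
after link 2: o_2 = (0.5000, -0.8660, 3.0000)
after link 3: o_3 = (-0.3660, -1.3660, 3.0000)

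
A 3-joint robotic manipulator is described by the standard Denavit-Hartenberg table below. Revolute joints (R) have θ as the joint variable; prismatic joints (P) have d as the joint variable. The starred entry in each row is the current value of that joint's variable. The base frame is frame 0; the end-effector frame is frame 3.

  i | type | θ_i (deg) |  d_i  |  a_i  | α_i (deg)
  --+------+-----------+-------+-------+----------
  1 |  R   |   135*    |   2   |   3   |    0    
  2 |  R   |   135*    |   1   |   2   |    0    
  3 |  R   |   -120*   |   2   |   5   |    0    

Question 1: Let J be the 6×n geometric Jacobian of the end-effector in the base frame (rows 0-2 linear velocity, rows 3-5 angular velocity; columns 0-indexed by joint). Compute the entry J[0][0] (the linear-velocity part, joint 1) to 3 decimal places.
axis z_0 = ẑ; lever o_n−o_0 = (-6.4514,2.6213,5.0000)
cross product → J_v[:, 0] = (-2.6213,-6.4514,0.0000)
J_ω[:, 0] = z_0
entry J[0][0] = -2.6213

-2.621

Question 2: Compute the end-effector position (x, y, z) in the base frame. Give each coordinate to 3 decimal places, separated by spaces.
after link 1: o_1 = (-2.1213, 2.1213, 2.0000)
after link 2: o_2 = (-2.1213, 0.1213, 3.0000)
after link 3: o_3 = (-6.4514, 2.6213, 5.0000)

-6.451 2.621 5.000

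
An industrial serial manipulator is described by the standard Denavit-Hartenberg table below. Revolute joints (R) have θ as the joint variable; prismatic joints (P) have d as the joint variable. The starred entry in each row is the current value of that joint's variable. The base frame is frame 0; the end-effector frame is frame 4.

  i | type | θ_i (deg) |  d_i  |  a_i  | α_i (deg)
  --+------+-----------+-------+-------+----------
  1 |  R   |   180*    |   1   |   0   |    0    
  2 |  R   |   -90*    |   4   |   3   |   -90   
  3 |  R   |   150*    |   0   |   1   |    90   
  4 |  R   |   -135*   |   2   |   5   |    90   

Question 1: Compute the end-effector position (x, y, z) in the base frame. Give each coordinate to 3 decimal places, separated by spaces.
3.536 6.196 4.536

after link 1: o_1 = (0.0000, 0.0000, 1.0000)
after link 2: o_2 = (0.0000, 3.0000, 5.0000)
after link 3: o_3 = (0.0000, 2.1340, 4.5000)
after link 4: o_4 = (3.5355, 6.1958, 4.5357)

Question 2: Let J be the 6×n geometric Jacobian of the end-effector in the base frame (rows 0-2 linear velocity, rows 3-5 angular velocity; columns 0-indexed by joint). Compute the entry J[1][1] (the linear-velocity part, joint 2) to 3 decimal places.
3.536

axis z_1 = (0.0000,0.0000,1.0000); lever o_n−o_1 = (3.5355,6.1958,3.5357)
cross product → J_v[:, 1] = (-6.1958,3.5355,0.0000)
J_ω[:, 1] = z_1
entry J[1][1] = 3.5355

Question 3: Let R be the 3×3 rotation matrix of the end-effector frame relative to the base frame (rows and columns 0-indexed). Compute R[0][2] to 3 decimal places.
End-effector z-axis (col 2 of R) = (-0.7071,0.6124,0.3536)
R[0][2] = -0.7071

-0.707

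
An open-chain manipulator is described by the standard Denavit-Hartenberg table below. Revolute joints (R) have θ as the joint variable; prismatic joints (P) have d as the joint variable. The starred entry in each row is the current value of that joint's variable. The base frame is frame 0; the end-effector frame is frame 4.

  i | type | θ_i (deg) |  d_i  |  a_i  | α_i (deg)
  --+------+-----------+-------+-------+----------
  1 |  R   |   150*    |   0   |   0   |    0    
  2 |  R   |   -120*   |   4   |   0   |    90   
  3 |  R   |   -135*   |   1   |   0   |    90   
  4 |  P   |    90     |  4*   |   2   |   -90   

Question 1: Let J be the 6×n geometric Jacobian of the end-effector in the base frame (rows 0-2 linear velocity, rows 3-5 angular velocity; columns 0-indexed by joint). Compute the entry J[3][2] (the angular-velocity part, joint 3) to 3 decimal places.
axis z_2 = (0.5000,-0.8660,0.0000); lever o_n−o_2 = (-0.9495,-4.0123,2.8284)
cross product → J_v[:, 2] = (-2.4495,-1.4142,-2.8284)
J_ω[:, 2] = z_2
entry J[3][2] = 0.5000

0.500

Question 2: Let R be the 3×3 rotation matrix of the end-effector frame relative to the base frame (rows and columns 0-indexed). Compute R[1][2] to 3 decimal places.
0.354

End-effector z-axis (col 2 of R) = (0.6124,0.3536,0.7071)
R[1][2] = 0.3536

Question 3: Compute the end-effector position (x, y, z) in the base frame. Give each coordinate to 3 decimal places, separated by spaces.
after link 1: o_1 = (0.0000, 0.0000, 0.0000)
after link 2: o_2 = (0.0000, 0.0000, 4.0000)
after link 3: o_3 = (0.5000, -0.8660, 4.0000)
after link 4: o_4 = (-0.9495, -4.0123, 6.8284)

-0.949 -4.012 6.828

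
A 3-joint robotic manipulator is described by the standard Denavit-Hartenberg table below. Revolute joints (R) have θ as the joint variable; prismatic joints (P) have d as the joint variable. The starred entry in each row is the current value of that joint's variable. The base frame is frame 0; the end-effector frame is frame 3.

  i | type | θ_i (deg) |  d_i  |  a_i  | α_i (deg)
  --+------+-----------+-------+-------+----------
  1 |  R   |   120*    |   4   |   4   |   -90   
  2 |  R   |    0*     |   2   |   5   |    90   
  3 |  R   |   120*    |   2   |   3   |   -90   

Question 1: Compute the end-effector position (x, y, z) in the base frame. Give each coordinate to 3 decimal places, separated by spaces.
after link 1: o_1 = (-2.0000, 3.4641, 4.0000)
after link 2: o_2 = (-6.2321, 6.7942, 4.0000)
after link 3: o_3 = (-7.7321, 4.1962, 6.0000)

-7.732 4.196 6.000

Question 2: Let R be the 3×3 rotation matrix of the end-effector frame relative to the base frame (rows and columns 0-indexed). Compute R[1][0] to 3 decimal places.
-0.866

End-effector x-axis (col 0 of R) = (-0.5000,-0.8660,0.0000)
R[1][0] = -0.8660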